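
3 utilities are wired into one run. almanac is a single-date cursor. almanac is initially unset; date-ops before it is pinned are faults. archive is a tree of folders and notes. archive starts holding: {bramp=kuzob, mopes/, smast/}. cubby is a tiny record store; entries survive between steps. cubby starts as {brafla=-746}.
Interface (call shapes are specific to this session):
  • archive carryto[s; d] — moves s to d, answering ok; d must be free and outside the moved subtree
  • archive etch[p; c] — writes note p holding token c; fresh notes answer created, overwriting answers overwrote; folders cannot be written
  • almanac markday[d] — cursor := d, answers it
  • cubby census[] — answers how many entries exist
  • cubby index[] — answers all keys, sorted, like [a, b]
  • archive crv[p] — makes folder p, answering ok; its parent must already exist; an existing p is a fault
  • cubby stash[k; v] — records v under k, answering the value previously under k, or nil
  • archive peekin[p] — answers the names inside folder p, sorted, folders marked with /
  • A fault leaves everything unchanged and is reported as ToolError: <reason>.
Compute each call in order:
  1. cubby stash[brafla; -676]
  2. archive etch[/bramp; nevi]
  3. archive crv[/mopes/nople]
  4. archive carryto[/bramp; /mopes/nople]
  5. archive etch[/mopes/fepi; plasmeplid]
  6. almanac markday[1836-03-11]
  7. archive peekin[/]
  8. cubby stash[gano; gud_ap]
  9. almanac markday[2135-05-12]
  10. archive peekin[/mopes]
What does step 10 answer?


Answer: [fepi, nople/]

Derivation:
Calling cubby stash passing k=brafla, v=-676, and observe -746.
Invoking archive etch passing p=/bramp, c=nevi, and see overwrote.
I use archive crv passing p=/mopes/nople, and get ok.
Now I run archive carryto passing s=/bramp, d=/mopes/nople, — result: ToolError: exists.
Now I run archive etch passing p=/mopes/fepi, c=plasmeplid, and observe created.
I run almanac markday passing d=1836-03-11, — result: 1836-03-11.
I use archive peekin passing p=/, yielding [bramp, mopes/, smast/].
Now I run cubby stash passing k=gano, v=gud_ap: nil.
Calling almanac markday passing d=2135-05-12, → 2135-05-12.
I try archive peekin passing p=/mopes, which returns [fepi, nople/].


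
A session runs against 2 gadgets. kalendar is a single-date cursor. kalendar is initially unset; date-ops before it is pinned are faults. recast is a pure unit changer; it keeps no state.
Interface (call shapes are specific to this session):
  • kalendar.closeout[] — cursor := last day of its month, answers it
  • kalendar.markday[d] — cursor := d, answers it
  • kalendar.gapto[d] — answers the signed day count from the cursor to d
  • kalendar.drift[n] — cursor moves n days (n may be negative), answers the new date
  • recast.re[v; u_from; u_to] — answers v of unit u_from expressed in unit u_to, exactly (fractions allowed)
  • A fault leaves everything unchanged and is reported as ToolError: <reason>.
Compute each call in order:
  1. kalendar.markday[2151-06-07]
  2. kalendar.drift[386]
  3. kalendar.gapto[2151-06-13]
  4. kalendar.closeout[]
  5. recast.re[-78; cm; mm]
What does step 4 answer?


CALL kalendar.markday[d→2151-06-07]
RET  2151-06-07
CALL kalendar.drift[n→386]
RET  2152-06-27
CALL kalendar.gapto[d→2151-06-13]
RET  -380
CALL kalendar.closeout[]
RET  2152-06-30
CALL recast.re[v→-78; u_from→cm; u_to→mm]
RET  -780

Answer: 2152-06-30


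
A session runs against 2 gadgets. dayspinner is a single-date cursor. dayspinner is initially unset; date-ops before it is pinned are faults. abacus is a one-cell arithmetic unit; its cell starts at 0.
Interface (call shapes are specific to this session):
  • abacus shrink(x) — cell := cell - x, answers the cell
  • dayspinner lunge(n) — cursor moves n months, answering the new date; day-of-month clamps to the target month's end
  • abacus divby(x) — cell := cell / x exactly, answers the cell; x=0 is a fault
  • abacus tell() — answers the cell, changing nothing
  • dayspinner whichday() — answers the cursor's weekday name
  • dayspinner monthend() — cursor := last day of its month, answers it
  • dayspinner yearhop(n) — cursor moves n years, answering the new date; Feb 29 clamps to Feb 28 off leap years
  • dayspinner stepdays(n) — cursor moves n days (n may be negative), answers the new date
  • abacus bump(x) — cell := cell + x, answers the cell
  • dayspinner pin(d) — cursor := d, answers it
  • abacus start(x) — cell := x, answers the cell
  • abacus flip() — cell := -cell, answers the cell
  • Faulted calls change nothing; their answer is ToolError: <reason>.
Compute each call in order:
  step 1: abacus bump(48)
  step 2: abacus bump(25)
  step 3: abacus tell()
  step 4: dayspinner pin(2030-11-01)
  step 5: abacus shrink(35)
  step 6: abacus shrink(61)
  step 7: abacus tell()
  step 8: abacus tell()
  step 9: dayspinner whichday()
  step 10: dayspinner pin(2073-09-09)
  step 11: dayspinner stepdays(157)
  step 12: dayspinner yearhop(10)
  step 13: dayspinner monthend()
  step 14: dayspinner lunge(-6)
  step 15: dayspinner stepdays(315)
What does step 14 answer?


Answer: 2083-08-29

Derivation:
! 1. abacus bump(x='48') == 48
! 2. abacus bump(x='25') == 73
! 3. abacus tell() == 73
! 4. dayspinner pin(d='2030-11-01') == 2030-11-01
! 5. abacus shrink(x='35') == 38
! 6. abacus shrink(x='61') == -23
! 7. abacus tell() == -23
! 8. abacus tell() == -23
! 9. dayspinner whichday() == Friday
! 10. dayspinner pin(d='2073-09-09') == 2073-09-09
! 11. dayspinner stepdays(n='157') == 2074-02-13
! 12. dayspinner yearhop(n='10') == 2084-02-13
! 13. dayspinner monthend() == 2084-02-29
! 14. dayspinner lunge(n='-6') == 2083-08-29
! 15. dayspinner stepdays(n='315') == 2084-07-09


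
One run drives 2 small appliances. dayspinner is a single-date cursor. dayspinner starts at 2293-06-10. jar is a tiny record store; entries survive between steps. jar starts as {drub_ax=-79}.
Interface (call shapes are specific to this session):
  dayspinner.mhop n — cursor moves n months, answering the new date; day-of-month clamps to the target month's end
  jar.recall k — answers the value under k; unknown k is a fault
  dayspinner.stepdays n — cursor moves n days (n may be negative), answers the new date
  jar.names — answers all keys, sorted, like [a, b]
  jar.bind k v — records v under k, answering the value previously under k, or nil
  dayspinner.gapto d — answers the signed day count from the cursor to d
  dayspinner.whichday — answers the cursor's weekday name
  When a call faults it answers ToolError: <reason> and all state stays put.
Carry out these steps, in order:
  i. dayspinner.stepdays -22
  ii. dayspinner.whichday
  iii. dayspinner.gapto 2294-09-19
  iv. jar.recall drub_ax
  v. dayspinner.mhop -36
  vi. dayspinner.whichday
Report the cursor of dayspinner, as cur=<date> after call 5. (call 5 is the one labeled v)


Answer: cur=2290-05-19

Derivation:
$ dayspinner.stepdays n=-22
:: 2293-05-19
$ dayspinner.whichday
:: Friday
$ dayspinner.gapto d=2294-09-19
:: 488
$ jar.recall k=drub_ax
:: -79
$ dayspinner.mhop n=-36
:: 2290-05-19
$ dayspinner.whichday
:: Monday


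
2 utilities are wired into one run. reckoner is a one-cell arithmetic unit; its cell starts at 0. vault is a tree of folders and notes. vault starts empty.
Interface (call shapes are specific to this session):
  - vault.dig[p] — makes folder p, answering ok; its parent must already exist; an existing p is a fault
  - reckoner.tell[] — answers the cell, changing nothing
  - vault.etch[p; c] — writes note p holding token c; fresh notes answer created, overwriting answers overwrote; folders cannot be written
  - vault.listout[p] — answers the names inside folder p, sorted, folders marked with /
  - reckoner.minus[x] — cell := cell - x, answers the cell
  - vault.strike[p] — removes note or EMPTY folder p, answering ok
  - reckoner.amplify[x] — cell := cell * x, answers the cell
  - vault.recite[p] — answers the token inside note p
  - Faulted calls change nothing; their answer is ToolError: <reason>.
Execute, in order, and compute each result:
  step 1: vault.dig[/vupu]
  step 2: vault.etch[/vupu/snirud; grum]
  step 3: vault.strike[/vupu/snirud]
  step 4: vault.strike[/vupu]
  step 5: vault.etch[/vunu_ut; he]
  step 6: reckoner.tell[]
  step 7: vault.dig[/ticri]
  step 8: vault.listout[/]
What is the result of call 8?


-- dig(p='/vupu') ~> ok
-- etch(p='/vupu/snirud', c='grum') ~> created
-- strike(p='/vupu/snirud') ~> ok
-- strike(p='/vupu') ~> ok
-- etch(p='/vunu_ut', c='he') ~> created
-- tell() ~> 0
-- dig(p='/ticri') ~> ok
-- listout(p='/') ~> [ticri/, vunu_ut]

Answer: [ticri/, vunu_ut]


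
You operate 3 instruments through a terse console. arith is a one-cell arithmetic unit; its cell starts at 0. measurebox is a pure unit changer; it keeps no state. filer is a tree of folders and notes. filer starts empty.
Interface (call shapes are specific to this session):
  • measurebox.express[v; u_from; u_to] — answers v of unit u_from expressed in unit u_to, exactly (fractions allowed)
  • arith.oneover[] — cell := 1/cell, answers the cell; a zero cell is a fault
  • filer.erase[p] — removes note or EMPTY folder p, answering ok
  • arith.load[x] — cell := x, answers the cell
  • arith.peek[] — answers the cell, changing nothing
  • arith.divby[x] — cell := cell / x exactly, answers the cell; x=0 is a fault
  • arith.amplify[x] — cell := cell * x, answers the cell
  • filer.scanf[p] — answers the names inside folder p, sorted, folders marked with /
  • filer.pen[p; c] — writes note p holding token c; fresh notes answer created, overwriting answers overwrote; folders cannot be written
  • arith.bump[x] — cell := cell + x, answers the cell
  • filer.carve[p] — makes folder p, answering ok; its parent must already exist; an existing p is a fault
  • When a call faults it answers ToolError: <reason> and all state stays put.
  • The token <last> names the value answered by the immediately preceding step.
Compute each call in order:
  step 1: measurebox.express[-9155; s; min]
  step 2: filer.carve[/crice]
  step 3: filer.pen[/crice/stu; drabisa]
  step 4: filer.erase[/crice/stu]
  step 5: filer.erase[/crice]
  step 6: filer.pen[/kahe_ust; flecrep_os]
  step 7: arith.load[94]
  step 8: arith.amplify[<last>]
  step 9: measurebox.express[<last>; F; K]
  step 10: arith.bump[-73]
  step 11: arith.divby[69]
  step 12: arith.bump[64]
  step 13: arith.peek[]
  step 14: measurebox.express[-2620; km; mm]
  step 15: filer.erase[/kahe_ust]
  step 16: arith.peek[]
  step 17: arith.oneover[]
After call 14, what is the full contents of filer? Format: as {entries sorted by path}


# express(v→-9155, u_from→s, u_to→min) ~> -1831/12
# carve(p→/crice) ~> ok
# pen(p→/crice/stu, c→drabisa) ~> created
# erase(p→/crice/stu) ~> ok
# erase(p→/crice) ~> ok
# pen(p→/kahe_ust, c→flecrep_os) ~> created
# load(x→94) ~> 94
# amplify(x→<last>) ~> 8836
# express(v→<last>, u_from→F, u_to→K) ~> 929567/180
# bump(x→-73) ~> 8763
# divby(x→69) ~> 127
# bump(x→64) ~> 191
# peek() ~> 191
# express(v→-2620, u_from→km, u_to→mm) ~> -2620000000
# erase(p→/kahe_ust) ~> ok
# peek() ~> 191
# oneover() ~> 1/191

Answer: {kahe_ust=flecrep_os}


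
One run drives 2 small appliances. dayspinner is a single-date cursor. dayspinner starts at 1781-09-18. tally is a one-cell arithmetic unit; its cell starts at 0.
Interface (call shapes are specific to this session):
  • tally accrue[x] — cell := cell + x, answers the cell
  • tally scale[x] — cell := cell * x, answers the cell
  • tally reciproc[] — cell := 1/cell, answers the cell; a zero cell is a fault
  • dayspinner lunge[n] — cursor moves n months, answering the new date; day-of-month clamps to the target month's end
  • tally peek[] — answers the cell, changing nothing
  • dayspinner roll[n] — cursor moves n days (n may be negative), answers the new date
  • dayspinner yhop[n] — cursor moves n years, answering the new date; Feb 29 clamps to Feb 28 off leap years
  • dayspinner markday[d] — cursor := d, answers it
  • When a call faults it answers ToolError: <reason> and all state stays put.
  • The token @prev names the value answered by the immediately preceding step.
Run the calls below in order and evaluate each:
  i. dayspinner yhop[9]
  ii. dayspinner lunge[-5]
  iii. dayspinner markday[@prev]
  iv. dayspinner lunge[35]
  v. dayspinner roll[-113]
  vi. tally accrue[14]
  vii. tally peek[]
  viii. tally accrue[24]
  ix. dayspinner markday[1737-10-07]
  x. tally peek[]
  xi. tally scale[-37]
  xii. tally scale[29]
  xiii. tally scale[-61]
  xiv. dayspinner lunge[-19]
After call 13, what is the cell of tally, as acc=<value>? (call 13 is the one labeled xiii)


Step: dayspinner yhop[n=9]
Result: 1790-09-18
Step: dayspinner lunge[n=-5]
Result: 1790-04-18
Step: dayspinner markday[d=@prev]
Result: 1790-04-18
Step: dayspinner lunge[n=35]
Result: 1793-03-18
Step: dayspinner roll[n=-113]
Result: 1792-11-25
Step: tally accrue[x=14]
Result: 14
Step: tally peek[]
Result: 14
Step: tally accrue[x=24]
Result: 38
Step: dayspinner markday[d=1737-10-07]
Result: 1737-10-07
Step: tally peek[]
Result: 38
Step: tally scale[x=-37]
Result: -1406
Step: tally scale[x=29]
Result: -40774
Step: tally scale[x=-61]
Result: 2487214
Step: dayspinner lunge[n=-19]
Result: 1736-03-07

Answer: acc=2487214


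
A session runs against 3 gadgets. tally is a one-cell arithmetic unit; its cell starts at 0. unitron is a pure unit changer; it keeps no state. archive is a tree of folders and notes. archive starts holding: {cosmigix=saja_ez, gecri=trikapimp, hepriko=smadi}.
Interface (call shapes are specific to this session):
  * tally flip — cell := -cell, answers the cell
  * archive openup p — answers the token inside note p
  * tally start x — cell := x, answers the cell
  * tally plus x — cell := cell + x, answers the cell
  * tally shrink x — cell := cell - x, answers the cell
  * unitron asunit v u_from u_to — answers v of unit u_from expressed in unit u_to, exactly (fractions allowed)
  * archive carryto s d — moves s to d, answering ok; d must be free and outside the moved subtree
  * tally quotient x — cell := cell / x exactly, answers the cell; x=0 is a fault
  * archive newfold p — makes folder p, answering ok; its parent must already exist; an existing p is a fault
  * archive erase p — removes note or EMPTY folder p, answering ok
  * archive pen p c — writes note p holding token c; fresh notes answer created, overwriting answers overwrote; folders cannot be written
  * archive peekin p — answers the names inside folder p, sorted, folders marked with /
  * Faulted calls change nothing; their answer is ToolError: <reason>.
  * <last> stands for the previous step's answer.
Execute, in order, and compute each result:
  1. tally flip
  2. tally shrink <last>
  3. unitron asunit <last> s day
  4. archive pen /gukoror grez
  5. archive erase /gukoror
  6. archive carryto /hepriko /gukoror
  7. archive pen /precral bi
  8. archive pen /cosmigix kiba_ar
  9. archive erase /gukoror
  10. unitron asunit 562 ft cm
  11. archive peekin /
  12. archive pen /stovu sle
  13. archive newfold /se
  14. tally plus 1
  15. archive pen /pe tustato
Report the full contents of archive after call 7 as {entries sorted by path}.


~$ tally flip
[out] 0
~$ tally shrink x: <last>
[out] 0
~$ unitron asunit v: <last> u_from: s u_to: day
[out] 0
~$ archive pen p: /gukoror c: grez
[out] created
~$ archive erase p: /gukoror
[out] ok
~$ archive carryto s: /hepriko d: /gukoror
[out] ok
~$ archive pen p: /precral c: bi
[out] created
~$ archive pen p: /cosmigix c: kiba_ar
[out] overwrote
~$ archive erase p: /gukoror
[out] ok
~$ unitron asunit v: 562 u_from: ft u_to: cm
[out] 428244/25
~$ archive peekin p: /
[out] [cosmigix, gecri, precral]
~$ archive pen p: /stovu c: sle
[out] created
~$ archive newfold p: /se
[out] ok
~$ tally plus x: 1
[out] 1
~$ archive pen p: /pe c: tustato
[out] created

Answer: {cosmigix=saja_ez, gecri=trikapimp, gukoror=smadi, precral=bi}


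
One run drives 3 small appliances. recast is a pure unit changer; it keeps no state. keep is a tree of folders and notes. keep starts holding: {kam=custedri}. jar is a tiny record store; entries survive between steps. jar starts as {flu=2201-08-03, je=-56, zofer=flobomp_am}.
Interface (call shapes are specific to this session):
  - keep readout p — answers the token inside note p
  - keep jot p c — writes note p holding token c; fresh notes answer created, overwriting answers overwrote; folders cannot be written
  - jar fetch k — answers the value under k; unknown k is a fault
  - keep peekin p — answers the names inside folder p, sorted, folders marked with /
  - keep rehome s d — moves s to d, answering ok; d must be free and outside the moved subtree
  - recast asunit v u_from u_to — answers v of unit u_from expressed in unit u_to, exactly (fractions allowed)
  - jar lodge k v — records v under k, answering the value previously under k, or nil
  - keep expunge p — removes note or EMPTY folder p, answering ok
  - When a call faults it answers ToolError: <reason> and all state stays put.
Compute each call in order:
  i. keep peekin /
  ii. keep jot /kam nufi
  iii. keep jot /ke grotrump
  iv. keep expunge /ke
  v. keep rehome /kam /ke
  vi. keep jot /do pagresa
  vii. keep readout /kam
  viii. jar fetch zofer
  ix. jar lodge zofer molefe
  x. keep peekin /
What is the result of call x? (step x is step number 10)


Do: keep peekin[p=/]
See: [kam]
Do: keep jot[p=/kam; c=nufi]
See: overwrote
Do: keep jot[p=/ke; c=grotrump]
See: created
Do: keep expunge[p=/ke]
See: ok
Do: keep rehome[s=/kam; d=/ke]
See: ok
Do: keep jot[p=/do; c=pagresa]
See: created
Do: keep readout[p=/kam]
See: ToolError: not found
Do: jar fetch[k=zofer]
See: flobomp_am
Do: jar lodge[k=zofer; v=molefe]
See: flobomp_am
Do: keep peekin[p=/]
See: [do, ke]

Answer: [do, ke]


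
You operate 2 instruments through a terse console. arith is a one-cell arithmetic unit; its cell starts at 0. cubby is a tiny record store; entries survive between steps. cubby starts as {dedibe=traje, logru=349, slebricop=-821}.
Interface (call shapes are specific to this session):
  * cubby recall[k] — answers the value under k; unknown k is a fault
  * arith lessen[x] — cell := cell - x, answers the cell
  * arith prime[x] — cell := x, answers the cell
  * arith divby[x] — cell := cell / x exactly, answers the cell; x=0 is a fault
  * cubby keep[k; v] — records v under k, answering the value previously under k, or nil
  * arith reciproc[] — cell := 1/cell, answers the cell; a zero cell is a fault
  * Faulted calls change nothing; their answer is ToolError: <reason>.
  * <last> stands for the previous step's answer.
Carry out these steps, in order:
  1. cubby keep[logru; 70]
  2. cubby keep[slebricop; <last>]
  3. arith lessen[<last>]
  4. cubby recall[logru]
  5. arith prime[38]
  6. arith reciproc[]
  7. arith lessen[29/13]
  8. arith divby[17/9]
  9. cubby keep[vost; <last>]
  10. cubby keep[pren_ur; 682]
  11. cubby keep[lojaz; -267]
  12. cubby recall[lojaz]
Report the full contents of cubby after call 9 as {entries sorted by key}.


~$ cubby keep k='logru' v='70'
= 349
~$ cubby keep k='slebricop' v='<last>'
= -821
~$ arith lessen x='<last>'
= 821
~$ cubby recall k='logru'
= 70
~$ arith prime x='38'
= 38
~$ arith reciproc
= 1/38
~$ arith lessen x='29/13'
= -1089/494
~$ arith divby x='17/9'
= -9801/8398
~$ cubby keep k='vost' v='<last>'
= nil
~$ cubby keep k='pren_ur' v='682'
= nil
~$ cubby keep k='lojaz' v='-267'
= nil
~$ cubby recall k='lojaz'
= -267

Answer: {dedibe=traje, logru=70, slebricop=349, vost=-9801/8398}


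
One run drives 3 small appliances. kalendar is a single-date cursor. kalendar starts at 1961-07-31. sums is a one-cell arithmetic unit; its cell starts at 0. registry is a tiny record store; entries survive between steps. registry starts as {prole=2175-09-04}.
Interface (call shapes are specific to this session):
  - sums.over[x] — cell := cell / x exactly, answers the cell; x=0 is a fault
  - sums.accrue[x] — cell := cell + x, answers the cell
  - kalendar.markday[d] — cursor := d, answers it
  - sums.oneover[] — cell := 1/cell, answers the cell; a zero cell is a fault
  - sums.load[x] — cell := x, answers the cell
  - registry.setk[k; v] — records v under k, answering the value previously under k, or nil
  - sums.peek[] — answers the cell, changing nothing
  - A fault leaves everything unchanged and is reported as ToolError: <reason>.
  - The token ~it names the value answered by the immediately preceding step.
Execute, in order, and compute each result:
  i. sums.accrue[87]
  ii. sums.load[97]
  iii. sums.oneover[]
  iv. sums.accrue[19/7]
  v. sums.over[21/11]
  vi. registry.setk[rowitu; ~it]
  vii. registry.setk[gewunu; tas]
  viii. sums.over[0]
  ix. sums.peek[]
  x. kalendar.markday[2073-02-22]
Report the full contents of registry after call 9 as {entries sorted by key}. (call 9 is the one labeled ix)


Answer: {gewunu=tas, prole=2175-09-04, rowitu=20350/14259}

Derivation:
·→ accrue(x=87)
·← 87
·→ load(x=97)
·← 97
·→ oneover()
·← 1/97
·→ accrue(x=19/7)
·← 1850/679
·→ over(x=21/11)
·← 20350/14259
·→ setk(k=rowitu, v=~it)
·← nil
·→ setk(k=gewunu, v=tas)
·← nil
·→ over(x=0)
·← ToolError: division by zero
·→ peek()
·← 20350/14259
·→ markday(d=2073-02-22)
·← 2073-02-22


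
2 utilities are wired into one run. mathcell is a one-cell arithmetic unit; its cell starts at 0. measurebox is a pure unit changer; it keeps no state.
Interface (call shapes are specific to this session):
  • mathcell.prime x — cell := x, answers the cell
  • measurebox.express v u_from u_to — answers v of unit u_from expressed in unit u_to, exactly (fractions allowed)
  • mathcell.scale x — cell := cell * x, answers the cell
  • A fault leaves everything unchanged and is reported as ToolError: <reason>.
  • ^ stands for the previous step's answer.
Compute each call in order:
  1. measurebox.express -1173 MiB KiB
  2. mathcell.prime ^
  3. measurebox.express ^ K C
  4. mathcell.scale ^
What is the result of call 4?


-> express(v: -1173, u_from: MiB, u_to: KiB)
<- -1201152
-> prime(x: ^)
<- -1201152
-> express(v: ^, u_from: K, u_to: C)
<- -24028503/20
-> scale(x: ^)
<- 7215471108864/5

Answer: 7215471108864/5


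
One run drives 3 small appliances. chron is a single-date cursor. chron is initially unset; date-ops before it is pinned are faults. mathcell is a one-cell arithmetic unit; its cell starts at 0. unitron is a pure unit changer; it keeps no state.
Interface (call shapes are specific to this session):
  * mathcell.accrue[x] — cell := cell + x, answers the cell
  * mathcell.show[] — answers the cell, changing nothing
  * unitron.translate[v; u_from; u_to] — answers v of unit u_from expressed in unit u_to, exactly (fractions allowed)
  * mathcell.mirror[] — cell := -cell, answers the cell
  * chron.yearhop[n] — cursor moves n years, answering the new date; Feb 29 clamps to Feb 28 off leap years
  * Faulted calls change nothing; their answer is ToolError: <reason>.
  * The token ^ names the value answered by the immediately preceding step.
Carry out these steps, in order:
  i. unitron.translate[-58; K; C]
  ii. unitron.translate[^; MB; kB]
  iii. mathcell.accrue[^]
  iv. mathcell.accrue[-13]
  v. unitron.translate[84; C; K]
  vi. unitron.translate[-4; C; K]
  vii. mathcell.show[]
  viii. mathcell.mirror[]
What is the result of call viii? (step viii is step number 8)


;; 1. unitron.translate(v→-58, u_from→K, u_to→C) => -6623/20
;; 2. unitron.translate(v→^, u_from→MB, u_to→kB) => -331150
;; 3. mathcell.accrue(x→^) => -331150
;; 4. mathcell.accrue(x→-13) => -331163
;; 5. unitron.translate(v→84, u_from→C, u_to→K) => 7143/20
;; 6. unitron.translate(v→-4, u_from→C, u_to→K) => 5383/20
;; 7. mathcell.show() => -331163
;; 8. mathcell.mirror() => 331163

Answer: 331163


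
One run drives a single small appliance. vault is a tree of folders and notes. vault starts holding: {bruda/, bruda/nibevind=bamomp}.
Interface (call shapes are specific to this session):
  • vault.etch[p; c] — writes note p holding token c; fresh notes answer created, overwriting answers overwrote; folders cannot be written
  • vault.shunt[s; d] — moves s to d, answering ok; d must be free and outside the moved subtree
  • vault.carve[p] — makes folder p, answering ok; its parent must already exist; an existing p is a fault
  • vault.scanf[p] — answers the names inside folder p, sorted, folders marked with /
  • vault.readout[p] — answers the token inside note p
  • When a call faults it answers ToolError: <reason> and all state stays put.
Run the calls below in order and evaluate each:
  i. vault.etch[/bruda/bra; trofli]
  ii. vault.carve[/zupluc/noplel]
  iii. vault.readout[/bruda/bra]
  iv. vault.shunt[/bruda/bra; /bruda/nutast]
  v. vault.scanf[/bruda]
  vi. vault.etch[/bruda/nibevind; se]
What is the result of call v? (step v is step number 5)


Answer: [nibevind, nutast]

Derivation:
# vault.etch(p=/bruda/bra, c=trofli) == created
# vault.carve(p=/zupluc/noplel) == ToolError: no parent
# vault.readout(p=/bruda/bra) == trofli
# vault.shunt(s=/bruda/bra, d=/bruda/nutast) == ok
# vault.scanf(p=/bruda) == [nibevind, nutast]
# vault.etch(p=/bruda/nibevind, c=se) == overwrote


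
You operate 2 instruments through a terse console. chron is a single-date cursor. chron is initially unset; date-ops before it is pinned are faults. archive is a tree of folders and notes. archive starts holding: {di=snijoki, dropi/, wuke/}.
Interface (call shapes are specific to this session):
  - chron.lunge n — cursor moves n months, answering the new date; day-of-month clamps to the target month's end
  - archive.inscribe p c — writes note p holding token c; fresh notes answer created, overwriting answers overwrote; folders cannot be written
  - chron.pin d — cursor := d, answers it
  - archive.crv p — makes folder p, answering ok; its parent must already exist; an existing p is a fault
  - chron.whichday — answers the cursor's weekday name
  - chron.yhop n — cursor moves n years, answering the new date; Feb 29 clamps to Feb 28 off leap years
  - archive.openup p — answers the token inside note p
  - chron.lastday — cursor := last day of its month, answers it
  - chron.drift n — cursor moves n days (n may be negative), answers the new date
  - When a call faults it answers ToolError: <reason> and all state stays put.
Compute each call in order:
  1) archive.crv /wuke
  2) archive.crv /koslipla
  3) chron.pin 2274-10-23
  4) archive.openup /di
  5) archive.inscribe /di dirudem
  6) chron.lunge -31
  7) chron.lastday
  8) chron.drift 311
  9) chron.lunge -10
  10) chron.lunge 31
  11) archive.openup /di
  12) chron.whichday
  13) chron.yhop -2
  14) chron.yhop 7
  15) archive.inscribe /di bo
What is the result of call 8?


Answer: 2273-02-05

Derivation:
Do: archive.crv[p: /wuke]
See: ToolError: exists
Do: archive.crv[p: /koslipla]
See: ok
Do: chron.pin[d: 2274-10-23]
See: 2274-10-23
Do: archive.openup[p: /di]
See: snijoki
Do: archive.inscribe[p: /di; c: dirudem]
See: overwrote
Do: chron.lunge[n: -31]
See: 2272-03-23
Do: chron.lastday[]
See: 2272-03-31
Do: chron.drift[n: 311]
See: 2273-02-05
Do: chron.lunge[n: -10]
See: 2272-04-05
Do: chron.lunge[n: 31]
See: 2274-11-05
Do: archive.openup[p: /di]
See: dirudem
Do: chron.whichday[]
See: Thursday
Do: chron.yhop[n: -2]
See: 2272-11-05
Do: chron.yhop[n: 7]
See: 2279-11-05
Do: archive.inscribe[p: /di; c: bo]
See: overwrote


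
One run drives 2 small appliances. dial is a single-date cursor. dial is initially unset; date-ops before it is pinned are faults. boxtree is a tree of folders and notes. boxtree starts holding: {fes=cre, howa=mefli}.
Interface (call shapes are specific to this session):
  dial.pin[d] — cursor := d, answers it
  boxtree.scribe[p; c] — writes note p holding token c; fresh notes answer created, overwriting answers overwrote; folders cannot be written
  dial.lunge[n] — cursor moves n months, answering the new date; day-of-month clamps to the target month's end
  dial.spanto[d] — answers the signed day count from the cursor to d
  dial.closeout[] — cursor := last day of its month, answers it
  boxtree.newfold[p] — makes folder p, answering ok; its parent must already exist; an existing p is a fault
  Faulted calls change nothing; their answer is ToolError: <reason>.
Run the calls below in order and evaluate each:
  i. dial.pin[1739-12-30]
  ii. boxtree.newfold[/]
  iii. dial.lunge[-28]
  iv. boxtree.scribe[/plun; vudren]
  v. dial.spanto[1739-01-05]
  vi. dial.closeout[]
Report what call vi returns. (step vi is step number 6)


Answer: 1737-08-31

Derivation:
$ dial.pin 1739-12-30
[out] 1739-12-30
$ boxtree.newfold /
[out] ToolError: exists
$ dial.lunge -28
[out] 1737-08-30
$ boxtree.scribe /plun vudren
[out] created
$ dial.spanto 1739-01-05
[out] 493
$ dial.closeout
[out] 1737-08-31


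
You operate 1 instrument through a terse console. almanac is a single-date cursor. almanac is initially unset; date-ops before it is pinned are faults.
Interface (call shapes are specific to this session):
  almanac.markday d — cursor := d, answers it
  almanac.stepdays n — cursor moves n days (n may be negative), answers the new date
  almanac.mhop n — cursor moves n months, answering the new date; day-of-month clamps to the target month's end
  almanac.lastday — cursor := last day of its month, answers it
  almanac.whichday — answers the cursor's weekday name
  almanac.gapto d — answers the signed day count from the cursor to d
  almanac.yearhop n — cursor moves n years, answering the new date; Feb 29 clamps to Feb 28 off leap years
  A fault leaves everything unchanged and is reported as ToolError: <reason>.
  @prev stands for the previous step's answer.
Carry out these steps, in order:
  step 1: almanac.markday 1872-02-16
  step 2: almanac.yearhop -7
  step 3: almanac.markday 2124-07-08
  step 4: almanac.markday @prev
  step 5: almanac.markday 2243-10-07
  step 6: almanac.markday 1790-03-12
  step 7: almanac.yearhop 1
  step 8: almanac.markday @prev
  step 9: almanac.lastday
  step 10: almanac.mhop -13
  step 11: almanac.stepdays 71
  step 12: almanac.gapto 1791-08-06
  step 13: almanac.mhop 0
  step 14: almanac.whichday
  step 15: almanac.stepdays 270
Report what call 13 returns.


Answer: 1790-05-10

Derivation:
==> almanac.markday(1872-02-16)
<== 1872-02-16
==> almanac.yearhop(-7)
<== 1865-02-16
==> almanac.markday(2124-07-08)
<== 2124-07-08
==> almanac.markday(@prev)
<== 2124-07-08
==> almanac.markday(2243-10-07)
<== 2243-10-07
==> almanac.markday(1790-03-12)
<== 1790-03-12
==> almanac.yearhop(1)
<== 1791-03-12
==> almanac.markday(@prev)
<== 1791-03-12
==> almanac.lastday()
<== 1791-03-31
==> almanac.mhop(-13)
<== 1790-02-28
==> almanac.stepdays(71)
<== 1790-05-10
==> almanac.gapto(1791-08-06)
<== 453
==> almanac.mhop(0)
<== 1790-05-10
==> almanac.whichday()
<== Monday
==> almanac.stepdays(270)
<== 1791-02-04


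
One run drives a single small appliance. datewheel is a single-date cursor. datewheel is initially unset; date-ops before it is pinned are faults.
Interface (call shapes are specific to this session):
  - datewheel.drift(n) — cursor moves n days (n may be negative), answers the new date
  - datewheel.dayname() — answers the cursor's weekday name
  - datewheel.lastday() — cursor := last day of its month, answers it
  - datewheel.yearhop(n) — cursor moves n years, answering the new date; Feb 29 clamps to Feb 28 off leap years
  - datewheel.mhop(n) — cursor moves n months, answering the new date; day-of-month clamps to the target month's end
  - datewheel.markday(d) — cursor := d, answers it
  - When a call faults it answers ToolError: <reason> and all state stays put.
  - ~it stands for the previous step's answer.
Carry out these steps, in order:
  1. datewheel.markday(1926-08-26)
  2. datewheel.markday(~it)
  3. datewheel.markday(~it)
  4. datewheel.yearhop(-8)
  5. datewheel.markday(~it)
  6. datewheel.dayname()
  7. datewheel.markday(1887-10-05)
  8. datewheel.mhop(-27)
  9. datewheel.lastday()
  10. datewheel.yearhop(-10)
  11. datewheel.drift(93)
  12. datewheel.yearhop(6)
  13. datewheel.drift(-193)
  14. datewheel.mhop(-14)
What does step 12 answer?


// 1. markday(d=1926-08-26) -> 1926-08-26
// 2. markday(d=~it) -> 1926-08-26
// 3. markday(d=~it) -> 1926-08-26
// 4. yearhop(n=-8) -> 1918-08-26
// 5. markday(d=~it) -> 1918-08-26
// 6. dayname() -> Monday
// 7. markday(d=1887-10-05) -> 1887-10-05
// 8. mhop(n=-27) -> 1885-07-05
// 9. lastday() -> 1885-07-31
// 10. yearhop(n=-10) -> 1875-07-31
// 11. drift(n=93) -> 1875-11-01
// 12. yearhop(n=6) -> 1881-11-01
// 13. drift(n=-193) -> 1881-04-22
// 14. mhop(n=-14) -> 1880-02-22

Answer: 1881-11-01


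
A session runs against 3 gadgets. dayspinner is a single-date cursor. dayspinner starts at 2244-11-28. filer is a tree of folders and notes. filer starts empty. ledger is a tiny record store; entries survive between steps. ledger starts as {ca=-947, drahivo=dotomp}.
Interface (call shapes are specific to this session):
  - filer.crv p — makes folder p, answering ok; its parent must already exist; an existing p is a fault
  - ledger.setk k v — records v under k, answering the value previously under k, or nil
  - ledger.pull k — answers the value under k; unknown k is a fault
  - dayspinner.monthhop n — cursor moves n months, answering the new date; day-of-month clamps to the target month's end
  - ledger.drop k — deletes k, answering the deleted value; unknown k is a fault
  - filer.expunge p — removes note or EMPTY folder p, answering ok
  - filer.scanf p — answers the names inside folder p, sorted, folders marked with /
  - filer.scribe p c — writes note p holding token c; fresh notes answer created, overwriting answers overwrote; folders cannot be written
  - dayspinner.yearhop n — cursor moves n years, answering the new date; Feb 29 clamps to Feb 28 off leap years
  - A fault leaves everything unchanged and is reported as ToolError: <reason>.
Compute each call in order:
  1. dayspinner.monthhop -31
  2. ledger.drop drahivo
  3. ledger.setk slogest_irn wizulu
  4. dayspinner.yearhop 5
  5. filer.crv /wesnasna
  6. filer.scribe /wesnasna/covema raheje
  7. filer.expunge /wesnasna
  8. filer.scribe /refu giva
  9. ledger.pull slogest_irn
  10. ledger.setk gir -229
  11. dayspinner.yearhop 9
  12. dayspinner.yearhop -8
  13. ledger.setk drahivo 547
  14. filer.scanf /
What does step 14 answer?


Answer: [refu, wesnasna/]

Derivation:
I try dayspinner.monthhop passing -31, giving 2242-04-28.
Calling ledger.drop passing drahivo, yielding dotomp.
I use ledger.setk passing slogest_irn, wizulu, and get nil.
I try dayspinner.yearhop passing 5: 2247-04-28.
Then filer.crv passing /wesnasna, → ok.
Invoking filer.scribe passing /wesnasna/covema, raheje, giving created.
I invoke filer.expunge passing /wesnasna, → ToolError: not empty.
I invoke filer.scribe passing /refu, giva, and get created.
Now I run ledger.pull passing slogest_irn, → wizulu.
I invoke ledger.setk passing gir, -229, and get nil.
I try dayspinner.yearhop passing 9, which returns 2256-04-28.
Invoking dayspinner.yearhop passing -8, yielding 2248-04-28.
Now I run ledger.setk passing drahivo, 547, — result: nil.
Calling filer.scanf passing /, giving [refu, wesnasna/].


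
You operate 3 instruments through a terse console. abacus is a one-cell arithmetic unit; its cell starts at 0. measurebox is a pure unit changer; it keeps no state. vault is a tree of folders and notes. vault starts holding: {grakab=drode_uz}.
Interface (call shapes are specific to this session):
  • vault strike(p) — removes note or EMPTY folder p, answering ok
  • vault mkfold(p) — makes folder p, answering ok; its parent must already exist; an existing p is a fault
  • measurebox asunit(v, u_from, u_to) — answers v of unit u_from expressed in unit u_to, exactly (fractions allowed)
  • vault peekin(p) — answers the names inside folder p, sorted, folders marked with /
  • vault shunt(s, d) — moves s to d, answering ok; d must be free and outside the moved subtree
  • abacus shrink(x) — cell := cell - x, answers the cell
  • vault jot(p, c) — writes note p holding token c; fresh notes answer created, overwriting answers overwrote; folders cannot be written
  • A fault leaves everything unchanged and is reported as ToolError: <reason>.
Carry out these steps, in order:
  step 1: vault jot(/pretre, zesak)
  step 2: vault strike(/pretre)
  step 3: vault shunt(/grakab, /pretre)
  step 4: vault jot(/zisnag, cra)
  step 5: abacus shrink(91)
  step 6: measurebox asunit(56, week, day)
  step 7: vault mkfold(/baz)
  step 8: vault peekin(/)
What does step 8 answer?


>> vault jot(/pretre, zesak)
<< created
>> vault strike(/pretre)
<< ok
>> vault shunt(/grakab, /pretre)
<< ok
>> vault jot(/zisnag, cra)
<< created
>> abacus shrink(91)
<< -91
>> measurebox asunit(56, week, day)
<< 392
>> vault mkfold(/baz)
<< ok
>> vault peekin(/)
<< [baz/, pretre, zisnag]

Answer: [baz/, pretre, zisnag]


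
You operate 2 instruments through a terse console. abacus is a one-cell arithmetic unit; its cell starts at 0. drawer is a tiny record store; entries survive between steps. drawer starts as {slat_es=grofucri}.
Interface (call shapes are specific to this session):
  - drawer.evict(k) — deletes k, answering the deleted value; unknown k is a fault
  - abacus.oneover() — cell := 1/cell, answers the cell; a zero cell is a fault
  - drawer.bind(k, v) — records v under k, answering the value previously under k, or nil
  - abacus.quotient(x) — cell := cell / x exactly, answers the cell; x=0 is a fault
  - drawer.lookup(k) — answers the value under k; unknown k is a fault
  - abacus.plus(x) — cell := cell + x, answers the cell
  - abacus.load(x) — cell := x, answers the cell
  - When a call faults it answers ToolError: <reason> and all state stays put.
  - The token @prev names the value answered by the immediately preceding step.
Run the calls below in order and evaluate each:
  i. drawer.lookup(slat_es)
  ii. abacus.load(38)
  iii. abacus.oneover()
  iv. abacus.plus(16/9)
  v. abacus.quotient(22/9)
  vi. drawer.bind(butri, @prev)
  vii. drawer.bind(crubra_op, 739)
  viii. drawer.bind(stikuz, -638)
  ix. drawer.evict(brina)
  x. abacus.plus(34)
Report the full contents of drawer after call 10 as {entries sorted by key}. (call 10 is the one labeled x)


-- 1. drawer.lookup(k→slat_es) : grofucri
-- 2. abacus.load(x→38) : 38
-- 3. abacus.oneover() : 1/38
-- 4. abacus.plus(x→16/9) : 617/342
-- 5. abacus.quotient(x→22/9) : 617/836
-- 6. drawer.bind(k→butri, v→@prev) : nil
-- 7. drawer.bind(k→crubra_op, v→739) : nil
-- 8. drawer.bind(k→stikuz, v→-638) : nil
-- 9. drawer.evict(k→brina) : ToolError: no such key brina
-- 10. abacus.plus(x→34) : 29041/836

Answer: {butri=617/836, crubra_op=739, slat_es=grofucri, stikuz=-638}


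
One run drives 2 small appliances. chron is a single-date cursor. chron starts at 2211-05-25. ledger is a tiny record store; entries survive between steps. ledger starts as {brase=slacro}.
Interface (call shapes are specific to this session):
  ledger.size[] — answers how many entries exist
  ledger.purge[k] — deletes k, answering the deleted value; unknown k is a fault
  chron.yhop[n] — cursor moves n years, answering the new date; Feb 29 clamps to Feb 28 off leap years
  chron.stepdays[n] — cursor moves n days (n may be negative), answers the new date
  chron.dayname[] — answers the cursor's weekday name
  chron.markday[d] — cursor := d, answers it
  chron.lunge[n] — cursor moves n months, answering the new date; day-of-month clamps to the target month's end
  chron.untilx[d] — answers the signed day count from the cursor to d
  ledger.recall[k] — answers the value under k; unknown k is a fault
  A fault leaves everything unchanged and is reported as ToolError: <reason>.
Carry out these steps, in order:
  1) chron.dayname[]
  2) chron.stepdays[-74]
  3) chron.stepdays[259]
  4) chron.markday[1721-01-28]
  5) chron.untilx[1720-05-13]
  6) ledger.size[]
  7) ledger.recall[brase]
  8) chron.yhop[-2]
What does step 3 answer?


Answer: 2211-11-26

Derivation:
CALL dayname[]
RET  Saturday
CALL stepdays[n: -74]
RET  2211-03-12
CALL stepdays[n: 259]
RET  2211-11-26
CALL markday[d: 1721-01-28]
RET  1721-01-28
CALL untilx[d: 1720-05-13]
RET  -260
CALL size[]
RET  1
CALL recall[k: brase]
RET  slacro
CALL yhop[n: -2]
RET  1719-01-28
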